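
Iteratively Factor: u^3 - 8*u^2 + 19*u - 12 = (u - 1)*(u^2 - 7*u + 12) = (u - 4)*(u - 1)*(u - 3)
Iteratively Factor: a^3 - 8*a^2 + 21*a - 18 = (a - 3)*(a^2 - 5*a + 6) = (a - 3)^2*(a - 2)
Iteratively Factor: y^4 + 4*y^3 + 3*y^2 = (y + 3)*(y^3 + y^2) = y*(y + 3)*(y^2 + y) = y^2*(y + 3)*(y + 1)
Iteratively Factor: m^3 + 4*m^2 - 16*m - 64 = (m + 4)*(m^2 - 16) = (m - 4)*(m + 4)*(m + 4)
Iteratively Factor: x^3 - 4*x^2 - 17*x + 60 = (x - 3)*(x^2 - x - 20) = (x - 5)*(x - 3)*(x + 4)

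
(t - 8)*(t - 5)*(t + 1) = t^3 - 12*t^2 + 27*t + 40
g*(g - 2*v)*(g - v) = g^3 - 3*g^2*v + 2*g*v^2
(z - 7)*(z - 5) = z^2 - 12*z + 35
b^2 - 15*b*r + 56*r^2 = (b - 8*r)*(b - 7*r)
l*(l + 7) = l^2 + 7*l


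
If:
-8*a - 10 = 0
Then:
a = -5/4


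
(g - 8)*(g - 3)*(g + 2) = g^3 - 9*g^2 + 2*g + 48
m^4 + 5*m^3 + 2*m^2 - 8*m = m*(m - 1)*(m + 2)*(m + 4)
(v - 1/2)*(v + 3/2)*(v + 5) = v^3 + 6*v^2 + 17*v/4 - 15/4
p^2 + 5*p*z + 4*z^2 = (p + z)*(p + 4*z)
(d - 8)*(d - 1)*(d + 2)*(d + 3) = d^4 - 4*d^3 - 31*d^2 - 14*d + 48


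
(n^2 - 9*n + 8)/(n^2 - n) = (n - 8)/n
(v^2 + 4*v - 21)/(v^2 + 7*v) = (v - 3)/v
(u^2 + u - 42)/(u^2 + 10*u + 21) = (u - 6)/(u + 3)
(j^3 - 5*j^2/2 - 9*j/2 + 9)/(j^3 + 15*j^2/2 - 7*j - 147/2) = (2*j^2 + j - 6)/(2*j^2 + 21*j + 49)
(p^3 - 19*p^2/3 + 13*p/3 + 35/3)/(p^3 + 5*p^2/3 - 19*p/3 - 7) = (p - 5)/(p + 3)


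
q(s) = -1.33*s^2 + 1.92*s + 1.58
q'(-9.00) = 25.86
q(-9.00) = -123.43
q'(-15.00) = 41.82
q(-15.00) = -326.47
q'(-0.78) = 3.99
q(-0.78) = -0.73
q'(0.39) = 0.88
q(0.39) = 2.13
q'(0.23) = 1.31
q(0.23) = 1.95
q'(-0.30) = 2.72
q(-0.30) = 0.88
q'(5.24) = -12.02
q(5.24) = -24.88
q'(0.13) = 1.57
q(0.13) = 1.81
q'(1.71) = -2.63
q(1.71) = 0.97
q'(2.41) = -4.49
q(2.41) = -1.52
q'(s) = 1.92 - 2.66*s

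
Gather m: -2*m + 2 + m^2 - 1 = m^2 - 2*m + 1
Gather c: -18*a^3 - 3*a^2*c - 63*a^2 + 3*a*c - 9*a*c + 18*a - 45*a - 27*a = -18*a^3 - 63*a^2 - 54*a + c*(-3*a^2 - 6*a)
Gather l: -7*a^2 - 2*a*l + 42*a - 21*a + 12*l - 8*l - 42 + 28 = -7*a^2 + 21*a + l*(4 - 2*a) - 14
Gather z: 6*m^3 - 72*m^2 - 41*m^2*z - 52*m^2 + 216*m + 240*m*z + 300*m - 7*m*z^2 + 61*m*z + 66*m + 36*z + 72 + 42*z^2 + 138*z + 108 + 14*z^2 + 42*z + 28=6*m^3 - 124*m^2 + 582*m + z^2*(56 - 7*m) + z*(-41*m^2 + 301*m + 216) + 208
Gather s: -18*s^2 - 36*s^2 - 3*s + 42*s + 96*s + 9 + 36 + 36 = -54*s^2 + 135*s + 81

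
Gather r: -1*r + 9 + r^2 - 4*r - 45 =r^2 - 5*r - 36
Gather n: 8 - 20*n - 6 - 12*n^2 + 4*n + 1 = -12*n^2 - 16*n + 3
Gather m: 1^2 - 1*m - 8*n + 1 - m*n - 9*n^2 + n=m*(-n - 1) - 9*n^2 - 7*n + 2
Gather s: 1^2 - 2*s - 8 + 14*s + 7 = 12*s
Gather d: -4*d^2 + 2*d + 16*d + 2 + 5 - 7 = -4*d^2 + 18*d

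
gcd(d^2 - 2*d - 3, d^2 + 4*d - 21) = d - 3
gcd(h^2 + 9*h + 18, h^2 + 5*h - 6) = h + 6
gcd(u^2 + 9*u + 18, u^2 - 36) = u + 6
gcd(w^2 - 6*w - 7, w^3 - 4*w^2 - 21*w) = w - 7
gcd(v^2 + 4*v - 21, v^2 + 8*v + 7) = v + 7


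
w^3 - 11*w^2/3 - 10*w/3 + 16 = (w - 3)*(w - 8/3)*(w + 2)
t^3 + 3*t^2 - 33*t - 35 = (t - 5)*(t + 1)*(t + 7)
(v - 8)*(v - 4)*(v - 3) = v^3 - 15*v^2 + 68*v - 96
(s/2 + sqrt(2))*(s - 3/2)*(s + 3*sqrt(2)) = s^3/2 - 3*s^2/4 + 5*sqrt(2)*s^2/2 - 15*sqrt(2)*s/4 + 6*s - 9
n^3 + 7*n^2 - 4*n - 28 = (n - 2)*(n + 2)*(n + 7)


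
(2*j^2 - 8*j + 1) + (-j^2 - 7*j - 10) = j^2 - 15*j - 9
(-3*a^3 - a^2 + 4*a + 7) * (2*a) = -6*a^4 - 2*a^3 + 8*a^2 + 14*a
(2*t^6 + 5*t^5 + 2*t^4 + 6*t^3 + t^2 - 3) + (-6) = 2*t^6 + 5*t^5 + 2*t^4 + 6*t^3 + t^2 - 9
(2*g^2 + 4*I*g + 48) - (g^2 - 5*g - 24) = g^2 + 5*g + 4*I*g + 72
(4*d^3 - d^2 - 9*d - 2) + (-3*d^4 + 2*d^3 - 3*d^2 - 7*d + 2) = -3*d^4 + 6*d^3 - 4*d^2 - 16*d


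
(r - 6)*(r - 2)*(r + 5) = r^3 - 3*r^2 - 28*r + 60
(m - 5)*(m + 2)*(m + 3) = m^3 - 19*m - 30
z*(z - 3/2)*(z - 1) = z^3 - 5*z^2/2 + 3*z/2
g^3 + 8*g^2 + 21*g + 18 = (g + 2)*(g + 3)^2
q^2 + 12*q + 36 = (q + 6)^2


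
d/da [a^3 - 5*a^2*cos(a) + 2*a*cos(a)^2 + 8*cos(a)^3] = 5*a^2*sin(a) + 3*a^2 - 2*a*sin(2*a) - 10*a*cos(a) - 24*sin(a)*cos(a)^2 + 2*cos(a)^2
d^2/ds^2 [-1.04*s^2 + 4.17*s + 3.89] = -2.08000000000000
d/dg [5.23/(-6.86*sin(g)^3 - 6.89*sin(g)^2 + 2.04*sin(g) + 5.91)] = (107.6334*sin(g)^2 + 72.0694*sin(g) - 10.6692)*cos(g)/(6.86*sin(g)^3 + 6.89*sin(g)^2 - 2.04*sin(g) - 5.91)^2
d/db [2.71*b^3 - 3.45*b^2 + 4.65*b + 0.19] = 8.13*b^2 - 6.9*b + 4.65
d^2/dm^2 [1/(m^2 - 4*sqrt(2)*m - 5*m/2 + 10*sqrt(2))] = 4*(-4*m^2 + 10*m + 16*sqrt(2)*m + (-4*m + 5 + 8*sqrt(2))^2 - 40*sqrt(2))/(2*m^2 - 8*sqrt(2)*m - 5*m + 20*sqrt(2))^3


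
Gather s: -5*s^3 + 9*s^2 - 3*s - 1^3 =-5*s^3 + 9*s^2 - 3*s - 1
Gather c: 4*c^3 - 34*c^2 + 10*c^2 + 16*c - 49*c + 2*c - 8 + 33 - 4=4*c^3 - 24*c^2 - 31*c + 21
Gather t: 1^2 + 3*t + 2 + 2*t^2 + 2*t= 2*t^2 + 5*t + 3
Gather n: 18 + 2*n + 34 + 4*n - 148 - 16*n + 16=-10*n - 80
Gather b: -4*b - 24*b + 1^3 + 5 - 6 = -28*b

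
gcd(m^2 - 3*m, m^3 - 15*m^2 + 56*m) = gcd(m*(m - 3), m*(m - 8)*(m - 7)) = m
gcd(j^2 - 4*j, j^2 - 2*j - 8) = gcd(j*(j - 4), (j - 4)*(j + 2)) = j - 4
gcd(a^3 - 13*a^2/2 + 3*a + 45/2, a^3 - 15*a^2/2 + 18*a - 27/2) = a - 3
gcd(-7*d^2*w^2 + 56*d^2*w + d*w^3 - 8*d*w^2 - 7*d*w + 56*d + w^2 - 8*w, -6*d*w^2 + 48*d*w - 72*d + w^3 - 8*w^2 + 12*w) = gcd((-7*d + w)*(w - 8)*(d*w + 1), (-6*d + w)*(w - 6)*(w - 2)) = 1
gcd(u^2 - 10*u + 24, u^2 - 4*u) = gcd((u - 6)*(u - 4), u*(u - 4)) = u - 4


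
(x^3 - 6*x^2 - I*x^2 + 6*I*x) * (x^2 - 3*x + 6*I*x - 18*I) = x^5 - 9*x^4 + 5*I*x^4 + 24*x^3 - 45*I*x^3 - 54*x^2 + 90*I*x^2 + 108*x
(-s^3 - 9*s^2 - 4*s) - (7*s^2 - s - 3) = -s^3 - 16*s^2 - 3*s + 3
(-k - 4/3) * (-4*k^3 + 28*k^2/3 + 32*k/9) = 4*k^4 - 4*k^3 - 16*k^2 - 128*k/27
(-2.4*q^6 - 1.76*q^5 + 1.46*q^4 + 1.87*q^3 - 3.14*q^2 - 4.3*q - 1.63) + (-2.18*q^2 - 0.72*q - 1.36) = -2.4*q^6 - 1.76*q^5 + 1.46*q^4 + 1.87*q^3 - 5.32*q^2 - 5.02*q - 2.99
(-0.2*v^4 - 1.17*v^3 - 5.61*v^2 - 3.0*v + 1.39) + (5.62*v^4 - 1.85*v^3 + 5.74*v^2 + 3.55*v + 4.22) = 5.42*v^4 - 3.02*v^3 + 0.13*v^2 + 0.55*v + 5.61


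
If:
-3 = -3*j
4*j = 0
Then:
No Solution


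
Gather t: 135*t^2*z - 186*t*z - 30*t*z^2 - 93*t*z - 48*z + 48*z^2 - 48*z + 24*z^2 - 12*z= 135*t^2*z + t*(-30*z^2 - 279*z) + 72*z^2 - 108*z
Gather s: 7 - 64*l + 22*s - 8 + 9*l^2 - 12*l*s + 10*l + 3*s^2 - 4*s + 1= 9*l^2 - 54*l + 3*s^2 + s*(18 - 12*l)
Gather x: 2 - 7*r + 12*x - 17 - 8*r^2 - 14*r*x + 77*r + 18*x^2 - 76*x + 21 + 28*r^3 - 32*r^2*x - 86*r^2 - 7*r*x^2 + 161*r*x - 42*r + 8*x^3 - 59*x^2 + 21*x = 28*r^3 - 94*r^2 + 28*r + 8*x^3 + x^2*(-7*r - 41) + x*(-32*r^2 + 147*r - 43) + 6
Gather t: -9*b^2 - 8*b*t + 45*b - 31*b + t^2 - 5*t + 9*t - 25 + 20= -9*b^2 + 14*b + t^2 + t*(4 - 8*b) - 5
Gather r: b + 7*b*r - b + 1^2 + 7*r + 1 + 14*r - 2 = r*(7*b + 21)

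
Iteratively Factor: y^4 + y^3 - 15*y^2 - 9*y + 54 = (y + 3)*(y^3 - 2*y^2 - 9*y + 18) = (y + 3)^2*(y^2 - 5*y + 6) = (y - 3)*(y + 3)^2*(y - 2)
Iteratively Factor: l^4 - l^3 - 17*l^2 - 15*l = (l + 1)*(l^3 - 2*l^2 - 15*l) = l*(l + 1)*(l^2 - 2*l - 15) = l*(l + 1)*(l + 3)*(l - 5)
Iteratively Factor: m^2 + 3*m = (m)*(m + 3)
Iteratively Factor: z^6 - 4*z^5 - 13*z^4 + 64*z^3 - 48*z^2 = (z - 3)*(z^5 - z^4 - 16*z^3 + 16*z^2) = (z - 3)*(z - 1)*(z^4 - 16*z^2) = (z - 4)*(z - 3)*(z - 1)*(z^3 + 4*z^2) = z*(z - 4)*(z - 3)*(z - 1)*(z^2 + 4*z) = z*(z - 4)*(z - 3)*(z - 1)*(z + 4)*(z)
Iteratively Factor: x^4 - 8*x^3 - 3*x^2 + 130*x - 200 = (x - 5)*(x^3 - 3*x^2 - 18*x + 40) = (x - 5)*(x + 4)*(x^2 - 7*x + 10) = (x - 5)*(x - 2)*(x + 4)*(x - 5)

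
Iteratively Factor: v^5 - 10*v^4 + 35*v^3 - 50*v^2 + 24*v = (v - 1)*(v^4 - 9*v^3 + 26*v^2 - 24*v) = v*(v - 1)*(v^3 - 9*v^2 + 26*v - 24) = v*(v - 3)*(v - 1)*(v^2 - 6*v + 8) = v*(v - 3)*(v - 2)*(v - 1)*(v - 4)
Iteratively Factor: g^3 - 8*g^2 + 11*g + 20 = (g + 1)*(g^2 - 9*g + 20) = (g - 4)*(g + 1)*(g - 5)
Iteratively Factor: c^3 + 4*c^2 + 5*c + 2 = (c + 2)*(c^2 + 2*c + 1) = (c + 1)*(c + 2)*(c + 1)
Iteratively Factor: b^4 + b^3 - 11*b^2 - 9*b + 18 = (b - 1)*(b^3 + 2*b^2 - 9*b - 18) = (b - 3)*(b - 1)*(b^2 + 5*b + 6) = (b - 3)*(b - 1)*(b + 3)*(b + 2)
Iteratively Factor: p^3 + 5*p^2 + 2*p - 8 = (p + 2)*(p^2 + 3*p - 4) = (p - 1)*(p + 2)*(p + 4)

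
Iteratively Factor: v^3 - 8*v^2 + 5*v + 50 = (v + 2)*(v^2 - 10*v + 25) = (v - 5)*(v + 2)*(v - 5)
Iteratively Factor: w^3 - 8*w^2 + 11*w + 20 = (w - 4)*(w^2 - 4*w - 5) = (w - 5)*(w - 4)*(w + 1)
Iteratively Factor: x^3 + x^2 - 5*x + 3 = (x - 1)*(x^2 + 2*x - 3) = (x - 1)*(x + 3)*(x - 1)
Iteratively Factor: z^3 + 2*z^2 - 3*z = (z)*(z^2 + 2*z - 3) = z*(z - 1)*(z + 3)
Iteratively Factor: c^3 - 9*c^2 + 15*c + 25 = (c - 5)*(c^2 - 4*c - 5) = (c - 5)*(c + 1)*(c - 5)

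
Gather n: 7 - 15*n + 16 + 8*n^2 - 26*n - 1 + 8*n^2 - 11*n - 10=16*n^2 - 52*n + 12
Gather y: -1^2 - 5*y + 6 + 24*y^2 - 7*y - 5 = 24*y^2 - 12*y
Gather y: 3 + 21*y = 21*y + 3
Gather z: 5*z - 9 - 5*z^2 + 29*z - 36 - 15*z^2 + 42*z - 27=-20*z^2 + 76*z - 72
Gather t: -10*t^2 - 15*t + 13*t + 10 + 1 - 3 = -10*t^2 - 2*t + 8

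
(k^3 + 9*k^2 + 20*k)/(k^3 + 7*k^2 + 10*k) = (k + 4)/(k + 2)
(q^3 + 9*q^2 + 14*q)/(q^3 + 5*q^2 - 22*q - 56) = q/(q - 4)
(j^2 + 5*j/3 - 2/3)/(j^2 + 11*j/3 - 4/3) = (j + 2)/(j + 4)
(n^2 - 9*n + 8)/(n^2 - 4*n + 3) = (n - 8)/(n - 3)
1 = 1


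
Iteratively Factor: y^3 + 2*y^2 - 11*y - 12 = (y + 4)*(y^2 - 2*y - 3) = (y + 1)*(y + 4)*(y - 3)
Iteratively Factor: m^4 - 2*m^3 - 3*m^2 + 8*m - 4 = (m - 2)*(m^3 - 3*m + 2) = (m - 2)*(m - 1)*(m^2 + m - 2) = (m - 2)*(m - 1)^2*(m + 2)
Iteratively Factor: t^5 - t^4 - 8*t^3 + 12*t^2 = (t)*(t^4 - t^3 - 8*t^2 + 12*t) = t*(t - 2)*(t^3 + t^2 - 6*t) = t*(t - 2)^2*(t^2 + 3*t) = t^2*(t - 2)^2*(t + 3)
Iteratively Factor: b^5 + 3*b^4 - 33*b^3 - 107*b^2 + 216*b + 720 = (b - 3)*(b^4 + 6*b^3 - 15*b^2 - 152*b - 240) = (b - 5)*(b - 3)*(b^3 + 11*b^2 + 40*b + 48) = (b - 5)*(b - 3)*(b + 3)*(b^2 + 8*b + 16) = (b - 5)*(b - 3)*(b + 3)*(b + 4)*(b + 4)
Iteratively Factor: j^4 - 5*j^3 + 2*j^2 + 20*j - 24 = (j - 2)*(j^3 - 3*j^2 - 4*j + 12) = (j - 3)*(j - 2)*(j^2 - 4) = (j - 3)*(j - 2)*(j + 2)*(j - 2)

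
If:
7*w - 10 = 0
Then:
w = 10/7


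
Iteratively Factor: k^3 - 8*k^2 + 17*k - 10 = (k - 5)*(k^2 - 3*k + 2) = (k - 5)*(k - 2)*(k - 1)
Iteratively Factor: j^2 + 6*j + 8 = (j + 2)*(j + 4)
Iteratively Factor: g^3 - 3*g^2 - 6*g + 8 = (g - 1)*(g^2 - 2*g - 8) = (g - 4)*(g - 1)*(g + 2)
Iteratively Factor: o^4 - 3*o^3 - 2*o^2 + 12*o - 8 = (o + 2)*(o^3 - 5*o^2 + 8*o - 4) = (o - 2)*(o + 2)*(o^2 - 3*o + 2) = (o - 2)*(o - 1)*(o + 2)*(o - 2)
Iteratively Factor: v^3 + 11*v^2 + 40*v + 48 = (v + 3)*(v^2 + 8*v + 16) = (v + 3)*(v + 4)*(v + 4)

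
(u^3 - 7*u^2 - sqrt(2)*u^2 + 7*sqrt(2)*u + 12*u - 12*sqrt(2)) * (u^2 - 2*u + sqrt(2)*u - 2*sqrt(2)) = u^5 - 9*u^4 + 24*u^3 - 6*u^2 - 52*u + 48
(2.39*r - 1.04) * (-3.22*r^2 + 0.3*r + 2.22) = -7.6958*r^3 + 4.0658*r^2 + 4.9938*r - 2.3088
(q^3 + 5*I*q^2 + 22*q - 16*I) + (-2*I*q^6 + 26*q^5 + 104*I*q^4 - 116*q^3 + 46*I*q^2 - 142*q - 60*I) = -2*I*q^6 + 26*q^5 + 104*I*q^4 - 115*q^3 + 51*I*q^2 - 120*q - 76*I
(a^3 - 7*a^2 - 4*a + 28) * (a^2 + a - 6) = a^5 - 6*a^4 - 17*a^3 + 66*a^2 + 52*a - 168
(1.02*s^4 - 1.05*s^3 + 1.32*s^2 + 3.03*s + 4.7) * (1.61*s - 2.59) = 1.6422*s^5 - 4.3323*s^4 + 4.8447*s^3 + 1.4595*s^2 - 0.280699999999998*s - 12.173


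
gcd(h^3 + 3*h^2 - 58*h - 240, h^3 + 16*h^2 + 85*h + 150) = h^2 + 11*h + 30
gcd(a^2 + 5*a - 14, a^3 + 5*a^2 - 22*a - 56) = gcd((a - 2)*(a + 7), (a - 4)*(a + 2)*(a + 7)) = a + 7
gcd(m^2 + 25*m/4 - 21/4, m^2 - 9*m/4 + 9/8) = m - 3/4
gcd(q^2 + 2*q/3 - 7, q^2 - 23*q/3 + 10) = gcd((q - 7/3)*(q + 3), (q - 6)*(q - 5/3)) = 1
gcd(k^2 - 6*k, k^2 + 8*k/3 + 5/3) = 1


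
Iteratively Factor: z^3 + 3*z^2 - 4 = (z + 2)*(z^2 + z - 2) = (z + 2)^2*(z - 1)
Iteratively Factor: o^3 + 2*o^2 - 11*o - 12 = (o - 3)*(o^2 + 5*o + 4) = (o - 3)*(o + 1)*(o + 4)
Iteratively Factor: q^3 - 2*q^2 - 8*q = (q + 2)*(q^2 - 4*q) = (q - 4)*(q + 2)*(q)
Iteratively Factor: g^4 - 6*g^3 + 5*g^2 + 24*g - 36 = (g - 2)*(g^3 - 4*g^2 - 3*g + 18) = (g - 3)*(g - 2)*(g^2 - g - 6) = (g - 3)*(g - 2)*(g + 2)*(g - 3)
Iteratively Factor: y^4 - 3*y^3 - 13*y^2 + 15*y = (y - 5)*(y^3 + 2*y^2 - 3*y) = (y - 5)*(y - 1)*(y^2 + 3*y) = (y - 5)*(y - 1)*(y + 3)*(y)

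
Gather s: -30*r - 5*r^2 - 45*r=-5*r^2 - 75*r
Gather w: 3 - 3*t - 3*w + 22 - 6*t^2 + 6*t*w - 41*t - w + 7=-6*t^2 - 44*t + w*(6*t - 4) + 32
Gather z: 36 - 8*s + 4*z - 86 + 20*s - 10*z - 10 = 12*s - 6*z - 60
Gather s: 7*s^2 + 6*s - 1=7*s^2 + 6*s - 1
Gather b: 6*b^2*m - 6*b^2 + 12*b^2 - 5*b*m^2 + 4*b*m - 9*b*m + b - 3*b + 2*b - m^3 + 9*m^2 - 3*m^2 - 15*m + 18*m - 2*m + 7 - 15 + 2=b^2*(6*m + 6) + b*(-5*m^2 - 5*m) - m^3 + 6*m^2 + m - 6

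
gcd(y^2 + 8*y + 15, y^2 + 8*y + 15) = y^2 + 8*y + 15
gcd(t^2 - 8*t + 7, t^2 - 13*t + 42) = t - 7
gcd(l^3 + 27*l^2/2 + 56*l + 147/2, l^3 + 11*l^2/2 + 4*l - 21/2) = l^2 + 13*l/2 + 21/2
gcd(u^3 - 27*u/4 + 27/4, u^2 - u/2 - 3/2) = u - 3/2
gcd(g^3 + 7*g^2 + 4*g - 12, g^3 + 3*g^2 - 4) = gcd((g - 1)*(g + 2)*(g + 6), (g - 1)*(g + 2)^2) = g^2 + g - 2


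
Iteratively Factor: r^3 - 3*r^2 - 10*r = (r)*(r^2 - 3*r - 10) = r*(r + 2)*(r - 5)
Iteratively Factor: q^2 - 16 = (q + 4)*(q - 4)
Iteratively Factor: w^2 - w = (w)*(w - 1)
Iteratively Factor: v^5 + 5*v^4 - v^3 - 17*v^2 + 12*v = (v + 3)*(v^4 + 2*v^3 - 7*v^2 + 4*v) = (v - 1)*(v + 3)*(v^3 + 3*v^2 - 4*v) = (v - 1)^2*(v + 3)*(v^2 + 4*v) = (v - 1)^2*(v + 3)*(v + 4)*(v)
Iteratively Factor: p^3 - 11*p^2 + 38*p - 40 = (p - 2)*(p^2 - 9*p + 20) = (p - 5)*(p - 2)*(p - 4)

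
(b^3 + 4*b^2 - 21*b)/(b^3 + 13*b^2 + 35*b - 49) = b*(b - 3)/(b^2 + 6*b - 7)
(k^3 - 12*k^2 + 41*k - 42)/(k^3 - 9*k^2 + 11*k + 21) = (k - 2)/(k + 1)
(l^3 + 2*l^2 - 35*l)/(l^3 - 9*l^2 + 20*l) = (l + 7)/(l - 4)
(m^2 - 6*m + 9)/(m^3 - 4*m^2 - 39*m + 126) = (m - 3)/(m^2 - m - 42)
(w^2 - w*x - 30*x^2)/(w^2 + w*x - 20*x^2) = (-w + 6*x)/(-w + 4*x)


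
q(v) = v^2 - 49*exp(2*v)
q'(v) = 2*v - 98*exp(2*v)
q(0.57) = -152.89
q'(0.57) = -305.28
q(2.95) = -17878.13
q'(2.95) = -35767.77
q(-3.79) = 14.34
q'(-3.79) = -7.63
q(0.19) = -71.62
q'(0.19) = -142.92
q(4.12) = -185670.50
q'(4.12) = -371366.71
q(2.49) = -7122.04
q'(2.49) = -14251.51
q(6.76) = -36463380.64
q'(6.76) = -72926839.16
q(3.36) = -40600.77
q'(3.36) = -81217.40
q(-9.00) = 81.00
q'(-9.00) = -18.00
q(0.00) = -49.00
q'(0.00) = -98.00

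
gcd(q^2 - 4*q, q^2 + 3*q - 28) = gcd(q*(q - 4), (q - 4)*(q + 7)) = q - 4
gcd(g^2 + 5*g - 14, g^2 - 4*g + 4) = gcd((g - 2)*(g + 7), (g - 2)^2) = g - 2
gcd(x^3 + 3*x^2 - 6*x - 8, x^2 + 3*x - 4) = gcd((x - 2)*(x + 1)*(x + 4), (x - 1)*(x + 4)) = x + 4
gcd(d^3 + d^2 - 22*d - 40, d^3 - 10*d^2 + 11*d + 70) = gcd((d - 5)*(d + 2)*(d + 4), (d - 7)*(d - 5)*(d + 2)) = d^2 - 3*d - 10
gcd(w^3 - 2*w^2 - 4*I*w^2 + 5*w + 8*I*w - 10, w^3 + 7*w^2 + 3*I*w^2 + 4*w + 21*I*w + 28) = 1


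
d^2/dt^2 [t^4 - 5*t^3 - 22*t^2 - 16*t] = 12*t^2 - 30*t - 44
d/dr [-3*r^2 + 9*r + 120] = 9 - 6*r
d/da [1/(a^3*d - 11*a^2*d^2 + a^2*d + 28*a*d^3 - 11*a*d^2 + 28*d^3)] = (-3*a^2 + 22*a*d - 2*a - 28*d^2 + 11*d)/(d*(a^3 - 11*a^2*d + a^2 + 28*a*d^2 - 11*a*d + 28*d^2)^2)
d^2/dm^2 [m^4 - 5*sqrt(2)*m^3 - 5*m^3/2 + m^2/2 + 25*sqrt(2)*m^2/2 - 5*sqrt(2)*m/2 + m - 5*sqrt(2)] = 12*m^2 - 30*sqrt(2)*m - 15*m + 1 + 25*sqrt(2)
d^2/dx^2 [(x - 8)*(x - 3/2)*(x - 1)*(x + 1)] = 12*x^2 - 57*x + 22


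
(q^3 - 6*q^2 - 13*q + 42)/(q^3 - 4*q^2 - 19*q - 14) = (q^2 + q - 6)/(q^2 + 3*q + 2)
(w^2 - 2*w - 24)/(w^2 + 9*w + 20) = (w - 6)/(w + 5)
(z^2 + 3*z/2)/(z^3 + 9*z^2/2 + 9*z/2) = 1/(z + 3)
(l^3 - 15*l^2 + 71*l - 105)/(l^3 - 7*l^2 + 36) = (l^2 - 12*l + 35)/(l^2 - 4*l - 12)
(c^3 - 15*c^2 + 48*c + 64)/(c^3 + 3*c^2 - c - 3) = (c^2 - 16*c + 64)/(c^2 + 2*c - 3)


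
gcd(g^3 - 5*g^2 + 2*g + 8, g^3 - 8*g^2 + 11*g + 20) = g^2 - 3*g - 4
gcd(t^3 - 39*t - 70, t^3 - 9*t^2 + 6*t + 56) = t^2 - 5*t - 14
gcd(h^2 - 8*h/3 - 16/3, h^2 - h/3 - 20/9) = h + 4/3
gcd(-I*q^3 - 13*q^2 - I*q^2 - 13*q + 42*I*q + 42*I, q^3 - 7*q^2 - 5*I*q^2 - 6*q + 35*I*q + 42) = 1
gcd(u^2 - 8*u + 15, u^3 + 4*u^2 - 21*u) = u - 3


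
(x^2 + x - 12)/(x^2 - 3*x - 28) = (x - 3)/(x - 7)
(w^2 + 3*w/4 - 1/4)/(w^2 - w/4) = (w + 1)/w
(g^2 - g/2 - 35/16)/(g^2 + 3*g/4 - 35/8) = (4*g + 5)/(2*(2*g + 5))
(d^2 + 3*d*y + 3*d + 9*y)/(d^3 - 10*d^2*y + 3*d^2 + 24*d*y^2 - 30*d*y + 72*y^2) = (d + 3*y)/(d^2 - 10*d*y + 24*y^2)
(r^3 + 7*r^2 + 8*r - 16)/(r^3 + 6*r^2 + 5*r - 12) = (r + 4)/(r + 3)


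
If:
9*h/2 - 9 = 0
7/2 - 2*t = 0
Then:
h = 2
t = 7/4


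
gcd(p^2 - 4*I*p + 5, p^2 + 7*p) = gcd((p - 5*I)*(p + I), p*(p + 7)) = 1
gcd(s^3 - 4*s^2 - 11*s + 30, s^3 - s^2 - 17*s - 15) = s^2 - 2*s - 15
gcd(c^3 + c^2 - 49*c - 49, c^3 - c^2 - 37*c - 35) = c^2 - 6*c - 7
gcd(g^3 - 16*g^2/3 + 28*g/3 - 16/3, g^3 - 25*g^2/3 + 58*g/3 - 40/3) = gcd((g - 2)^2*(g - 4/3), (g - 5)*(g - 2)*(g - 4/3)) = g^2 - 10*g/3 + 8/3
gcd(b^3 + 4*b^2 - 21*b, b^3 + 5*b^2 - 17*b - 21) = b^2 + 4*b - 21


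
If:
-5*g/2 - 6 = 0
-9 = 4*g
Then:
No Solution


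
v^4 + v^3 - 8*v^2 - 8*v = v*(v + 1)*(v - 2*sqrt(2))*(v + 2*sqrt(2))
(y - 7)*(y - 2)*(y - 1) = y^3 - 10*y^2 + 23*y - 14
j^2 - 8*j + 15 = (j - 5)*(j - 3)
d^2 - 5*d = d*(d - 5)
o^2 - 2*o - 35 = (o - 7)*(o + 5)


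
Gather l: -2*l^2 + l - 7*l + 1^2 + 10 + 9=-2*l^2 - 6*l + 20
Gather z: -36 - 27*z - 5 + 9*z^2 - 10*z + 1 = 9*z^2 - 37*z - 40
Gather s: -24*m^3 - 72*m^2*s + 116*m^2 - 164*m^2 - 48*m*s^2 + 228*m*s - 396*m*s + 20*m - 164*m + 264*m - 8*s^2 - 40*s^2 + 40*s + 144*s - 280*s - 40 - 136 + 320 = -24*m^3 - 48*m^2 + 120*m + s^2*(-48*m - 48) + s*(-72*m^2 - 168*m - 96) + 144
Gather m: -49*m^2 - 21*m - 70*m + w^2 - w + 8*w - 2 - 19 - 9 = -49*m^2 - 91*m + w^2 + 7*w - 30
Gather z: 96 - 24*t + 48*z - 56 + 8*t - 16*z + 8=-16*t + 32*z + 48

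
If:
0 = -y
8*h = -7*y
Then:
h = 0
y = 0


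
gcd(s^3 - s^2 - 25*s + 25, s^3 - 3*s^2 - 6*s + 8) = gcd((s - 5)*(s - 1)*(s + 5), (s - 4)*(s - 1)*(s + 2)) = s - 1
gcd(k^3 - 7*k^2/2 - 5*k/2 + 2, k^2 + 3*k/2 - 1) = k - 1/2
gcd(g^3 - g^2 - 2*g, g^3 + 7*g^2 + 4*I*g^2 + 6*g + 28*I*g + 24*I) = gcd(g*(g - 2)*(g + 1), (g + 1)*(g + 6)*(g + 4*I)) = g + 1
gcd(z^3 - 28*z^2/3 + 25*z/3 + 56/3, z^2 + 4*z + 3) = z + 1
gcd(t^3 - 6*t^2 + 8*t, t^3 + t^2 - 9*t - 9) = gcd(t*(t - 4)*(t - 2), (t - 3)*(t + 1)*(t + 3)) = 1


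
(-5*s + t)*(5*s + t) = -25*s^2 + t^2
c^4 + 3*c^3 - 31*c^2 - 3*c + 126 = (c - 3)^2*(c + 2)*(c + 7)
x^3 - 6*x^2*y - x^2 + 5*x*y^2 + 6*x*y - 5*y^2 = (x - 1)*(x - 5*y)*(x - y)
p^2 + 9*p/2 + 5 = (p + 2)*(p + 5/2)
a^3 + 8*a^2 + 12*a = a*(a + 2)*(a + 6)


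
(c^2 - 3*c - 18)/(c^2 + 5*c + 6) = (c - 6)/(c + 2)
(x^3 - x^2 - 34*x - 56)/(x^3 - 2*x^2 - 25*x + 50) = (x^3 - x^2 - 34*x - 56)/(x^3 - 2*x^2 - 25*x + 50)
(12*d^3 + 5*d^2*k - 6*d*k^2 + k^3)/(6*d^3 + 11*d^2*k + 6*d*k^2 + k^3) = (12*d^2 - 7*d*k + k^2)/(6*d^2 + 5*d*k + k^2)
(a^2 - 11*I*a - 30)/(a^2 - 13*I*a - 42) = (a - 5*I)/(a - 7*I)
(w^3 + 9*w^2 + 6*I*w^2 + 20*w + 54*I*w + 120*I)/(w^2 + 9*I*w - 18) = (w^2 + 9*w + 20)/(w + 3*I)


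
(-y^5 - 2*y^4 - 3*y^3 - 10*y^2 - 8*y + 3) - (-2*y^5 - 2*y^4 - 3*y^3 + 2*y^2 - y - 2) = y^5 - 12*y^2 - 7*y + 5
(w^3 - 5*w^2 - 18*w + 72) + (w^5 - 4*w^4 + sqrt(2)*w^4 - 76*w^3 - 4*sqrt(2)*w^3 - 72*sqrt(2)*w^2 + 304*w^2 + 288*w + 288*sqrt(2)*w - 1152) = w^5 - 4*w^4 + sqrt(2)*w^4 - 75*w^3 - 4*sqrt(2)*w^3 - 72*sqrt(2)*w^2 + 299*w^2 + 270*w + 288*sqrt(2)*w - 1080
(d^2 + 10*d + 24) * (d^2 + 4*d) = d^4 + 14*d^3 + 64*d^2 + 96*d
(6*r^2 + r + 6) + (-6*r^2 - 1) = r + 5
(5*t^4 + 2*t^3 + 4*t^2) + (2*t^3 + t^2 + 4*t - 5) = 5*t^4 + 4*t^3 + 5*t^2 + 4*t - 5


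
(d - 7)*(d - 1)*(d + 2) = d^3 - 6*d^2 - 9*d + 14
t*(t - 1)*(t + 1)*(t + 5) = t^4 + 5*t^3 - t^2 - 5*t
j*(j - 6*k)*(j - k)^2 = j^4 - 8*j^3*k + 13*j^2*k^2 - 6*j*k^3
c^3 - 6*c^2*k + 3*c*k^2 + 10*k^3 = (c - 5*k)*(c - 2*k)*(c + k)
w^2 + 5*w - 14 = (w - 2)*(w + 7)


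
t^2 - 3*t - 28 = (t - 7)*(t + 4)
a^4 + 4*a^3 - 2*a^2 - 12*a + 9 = (a - 1)^2*(a + 3)^2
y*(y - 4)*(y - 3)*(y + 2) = y^4 - 5*y^3 - 2*y^2 + 24*y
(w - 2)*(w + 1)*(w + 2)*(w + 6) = w^4 + 7*w^3 + 2*w^2 - 28*w - 24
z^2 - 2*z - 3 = (z - 3)*(z + 1)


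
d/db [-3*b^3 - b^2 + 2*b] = -9*b^2 - 2*b + 2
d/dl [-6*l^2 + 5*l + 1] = 5 - 12*l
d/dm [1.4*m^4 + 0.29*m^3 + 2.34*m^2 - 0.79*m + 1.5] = 5.6*m^3 + 0.87*m^2 + 4.68*m - 0.79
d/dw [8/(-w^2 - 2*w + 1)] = 16*(w + 1)/(w^2 + 2*w - 1)^2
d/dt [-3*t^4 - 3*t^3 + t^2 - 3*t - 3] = -12*t^3 - 9*t^2 + 2*t - 3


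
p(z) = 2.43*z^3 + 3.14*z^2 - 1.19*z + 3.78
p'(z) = 7.29*z^2 + 6.28*z - 1.19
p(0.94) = 7.45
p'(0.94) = 11.15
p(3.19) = 110.82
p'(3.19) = 93.03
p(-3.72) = -73.43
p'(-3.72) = 76.33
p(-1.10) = 5.65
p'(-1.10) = 0.72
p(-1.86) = 1.22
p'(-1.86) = 12.35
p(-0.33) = 4.43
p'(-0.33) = -2.47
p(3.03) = 96.60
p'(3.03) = 84.77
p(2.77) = 76.22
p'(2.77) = 72.14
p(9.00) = 2018.88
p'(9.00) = 645.82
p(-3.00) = -30.00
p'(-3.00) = 45.58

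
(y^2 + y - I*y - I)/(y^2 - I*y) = (y + 1)/y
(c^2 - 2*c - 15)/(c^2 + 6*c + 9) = (c - 5)/(c + 3)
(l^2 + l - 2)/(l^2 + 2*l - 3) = (l + 2)/(l + 3)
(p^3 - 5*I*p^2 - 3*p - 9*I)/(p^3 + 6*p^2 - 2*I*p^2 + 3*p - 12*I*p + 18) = (p - 3*I)/(p + 6)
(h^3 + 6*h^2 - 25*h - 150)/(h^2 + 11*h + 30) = h - 5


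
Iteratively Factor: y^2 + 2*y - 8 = (y + 4)*(y - 2)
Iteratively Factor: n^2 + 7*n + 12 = (n + 4)*(n + 3)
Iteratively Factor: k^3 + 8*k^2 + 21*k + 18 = (k + 3)*(k^2 + 5*k + 6) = (k + 3)^2*(k + 2)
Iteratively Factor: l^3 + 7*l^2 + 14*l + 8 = (l + 1)*(l^2 + 6*l + 8) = (l + 1)*(l + 2)*(l + 4)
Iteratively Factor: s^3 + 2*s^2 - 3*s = (s)*(s^2 + 2*s - 3) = s*(s - 1)*(s + 3)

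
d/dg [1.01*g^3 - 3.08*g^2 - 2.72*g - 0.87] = 3.03*g^2 - 6.16*g - 2.72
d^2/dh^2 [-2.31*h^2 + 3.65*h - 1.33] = -4.62000000000000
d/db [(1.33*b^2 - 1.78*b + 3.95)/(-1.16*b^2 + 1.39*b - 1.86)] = (-0.2161*b^2 + 4.2164*b - 2.1797)/(1.3456*b^4 - 3.2248*b^3 + 6.2473*b^2 - 5.1708*b + 3.4596)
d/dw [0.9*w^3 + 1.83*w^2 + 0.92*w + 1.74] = 2.7*w^2 + 3.66*w + 0.92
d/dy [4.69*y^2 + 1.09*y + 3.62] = 9.38*y + 1.09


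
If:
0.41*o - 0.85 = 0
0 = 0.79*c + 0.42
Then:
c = -0.53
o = 2.07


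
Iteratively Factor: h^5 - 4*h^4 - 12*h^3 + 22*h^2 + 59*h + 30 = (h + 2)*(h^4 - 6*h^3 + 22*h + 15) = (h - 3)*(h + 2)*(h^3 - 3*h^2 - 9*h - 5) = (h - 3)*(h + 1)*(h + 2)*(h^2 - 4*h - 5) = (h - 5)*(h - 3)*(h + 1)*(h + 2)*(h + 1)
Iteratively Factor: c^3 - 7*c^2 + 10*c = (c)*(c^2 - 7*c + 10) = c*(c - 5)*(c - 2)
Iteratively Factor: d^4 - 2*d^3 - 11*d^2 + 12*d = (d)*(d^3 - 2*d^2 - 11*d + 12) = d*(d - 4)*(d^2 + 2*d - 3) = d*(d - 4)*(d - 1)*(d + 3)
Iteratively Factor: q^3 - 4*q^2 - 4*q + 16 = (q - 4)*(q^2 - 4) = (q - 4)*(q + 2)*(q - 2)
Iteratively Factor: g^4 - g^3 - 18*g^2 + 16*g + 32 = (g + 1)*(g^3 - 2*g^2 - 16*g + 32) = (g + 1)*(g + 4)*(g^2 - 6*g + 8) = (g - 4)*(g + 1)*(g + 4)*(g - 2)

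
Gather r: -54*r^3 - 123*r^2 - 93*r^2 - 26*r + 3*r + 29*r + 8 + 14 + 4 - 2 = -54*r^3 - 216*r^2 + 6*r + 24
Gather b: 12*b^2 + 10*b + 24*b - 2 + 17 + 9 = 12*b^2 + 34*b + 24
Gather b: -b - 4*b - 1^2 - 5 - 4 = -5*b - 10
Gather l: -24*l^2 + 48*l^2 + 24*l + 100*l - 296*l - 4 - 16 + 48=24*l^2 - 172*l + 28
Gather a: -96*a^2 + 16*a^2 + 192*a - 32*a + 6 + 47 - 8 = -80*a^2 + 160*a + 45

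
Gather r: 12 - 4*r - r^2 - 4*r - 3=-r^2 - 8*r + 9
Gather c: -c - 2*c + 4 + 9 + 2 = 15 - 3*c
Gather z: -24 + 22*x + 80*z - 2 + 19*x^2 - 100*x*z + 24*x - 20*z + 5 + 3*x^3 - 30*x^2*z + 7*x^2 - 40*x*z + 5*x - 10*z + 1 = 3*x^3 + 26*x^2 + 51*x + z*(-30*x^2 - 140*x + 50) - 20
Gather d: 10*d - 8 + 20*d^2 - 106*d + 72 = 20*d^2 - 96*d + 64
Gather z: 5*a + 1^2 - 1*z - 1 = 5*a - z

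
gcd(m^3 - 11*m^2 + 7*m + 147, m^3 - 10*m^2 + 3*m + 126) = m^2 - 4*m - 21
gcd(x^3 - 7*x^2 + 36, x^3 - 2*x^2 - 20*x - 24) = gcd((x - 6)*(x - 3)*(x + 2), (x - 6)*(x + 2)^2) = x^2 - 4*x - 12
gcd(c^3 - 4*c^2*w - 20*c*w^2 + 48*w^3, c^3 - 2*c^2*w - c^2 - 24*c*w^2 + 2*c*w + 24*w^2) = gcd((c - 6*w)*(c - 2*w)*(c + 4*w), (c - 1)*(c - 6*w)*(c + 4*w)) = -c^2 + 2*c*w + 24*w^2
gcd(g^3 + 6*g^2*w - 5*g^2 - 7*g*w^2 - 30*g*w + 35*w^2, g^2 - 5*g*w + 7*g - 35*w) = 1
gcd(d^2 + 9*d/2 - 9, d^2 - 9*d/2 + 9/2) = d - 3/2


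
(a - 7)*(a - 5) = a^2 - 12*a + 35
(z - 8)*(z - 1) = z^2 - 9*z + 8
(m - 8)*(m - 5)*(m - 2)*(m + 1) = m^4 - 14*m^3 + 51*m^2 - 14*m - 80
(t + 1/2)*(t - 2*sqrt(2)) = t^2 - 2*sqrt(2)*t + t/2 - sqrt(2)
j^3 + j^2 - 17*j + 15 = (j - 3)*(j - 1)*(j + 5)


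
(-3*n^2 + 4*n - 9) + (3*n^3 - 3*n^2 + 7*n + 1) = 3*n^3 - 6*n^2 + 11*n - 8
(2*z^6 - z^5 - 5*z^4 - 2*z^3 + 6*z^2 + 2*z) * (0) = 0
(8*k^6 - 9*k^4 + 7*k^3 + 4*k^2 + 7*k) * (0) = 0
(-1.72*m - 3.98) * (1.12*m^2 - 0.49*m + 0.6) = -1.9264*m^3 - 3.6148*m^2 + 0.9182*m - 2.388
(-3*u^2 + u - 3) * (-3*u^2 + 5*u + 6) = 9*u^4 - 18*u^3 - 4*u^2 - 9*u - 18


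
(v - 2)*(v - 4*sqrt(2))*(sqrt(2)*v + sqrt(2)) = sqrt(2)*v^3 - 8*v^2 - sqrt(2)*v^2 - 2*sqrt(2)*v + 8*v + 16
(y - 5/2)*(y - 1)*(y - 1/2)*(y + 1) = y^4 - 3*y^3 + y^2/4 + 3*y - 5/4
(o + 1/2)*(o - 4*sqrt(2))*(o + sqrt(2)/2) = o^3 - 7*sqrt(2)*o^2/2 + o^2/2 - 4*o - 7*sqrt(2)*o/4 - 2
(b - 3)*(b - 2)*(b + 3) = b^3 - 2*b^2 - 9*b + 18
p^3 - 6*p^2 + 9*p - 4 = (p - 4)*(p - 1)^2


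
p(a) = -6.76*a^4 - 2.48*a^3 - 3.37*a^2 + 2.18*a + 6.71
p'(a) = -27.04*a^3 - 7.44*a^2 - 6.74*a + 2.18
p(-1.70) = -51.01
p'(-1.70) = 124.98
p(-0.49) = 4.73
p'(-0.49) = 6.88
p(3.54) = -1199.42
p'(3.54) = -1314.46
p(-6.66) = -12724.43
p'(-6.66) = 7704.90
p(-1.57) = -36.49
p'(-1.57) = 99.06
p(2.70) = -420.04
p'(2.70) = -602.48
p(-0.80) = 1.31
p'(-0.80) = 16.65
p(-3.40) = -845.55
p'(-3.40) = 1001.87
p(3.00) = -631.60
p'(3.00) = -815.08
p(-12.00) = -136394.65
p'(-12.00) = 45736.82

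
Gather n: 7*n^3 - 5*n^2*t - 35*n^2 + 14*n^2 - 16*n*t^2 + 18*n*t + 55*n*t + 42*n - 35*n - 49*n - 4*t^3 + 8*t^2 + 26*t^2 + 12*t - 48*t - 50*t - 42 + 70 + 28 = 7*n^3 + n^2*(-5*t - 21) + n*(-16*t^2 + 73*t - 42) - 4*t^3 + 34*t^2 - 86*t + 56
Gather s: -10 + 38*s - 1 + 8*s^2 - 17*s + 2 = 8*s^2 + 21*s - 9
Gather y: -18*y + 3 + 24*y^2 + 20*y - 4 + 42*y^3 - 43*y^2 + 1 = 42*y^3 - 19*y^2 + 2*y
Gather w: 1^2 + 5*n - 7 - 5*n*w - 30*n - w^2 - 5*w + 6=-25*n - w^2 + w*(-5*n - 5)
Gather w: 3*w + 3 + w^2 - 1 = w^2 + 3*w + 2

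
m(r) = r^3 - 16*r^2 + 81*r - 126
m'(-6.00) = 381.00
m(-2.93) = -525.84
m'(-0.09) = 83.90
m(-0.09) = -133.42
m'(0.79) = 57.59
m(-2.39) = -424.64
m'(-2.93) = 200.51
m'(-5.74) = 363.52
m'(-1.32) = 128.47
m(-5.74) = -1307.22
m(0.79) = -71.50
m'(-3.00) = 204.00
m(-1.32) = -263.10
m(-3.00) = -540.00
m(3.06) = 0.70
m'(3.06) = 11.17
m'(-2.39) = 174.62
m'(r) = 3*r^2 - 32*r + 81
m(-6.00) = -1404.00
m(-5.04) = -1068.69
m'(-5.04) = 318.48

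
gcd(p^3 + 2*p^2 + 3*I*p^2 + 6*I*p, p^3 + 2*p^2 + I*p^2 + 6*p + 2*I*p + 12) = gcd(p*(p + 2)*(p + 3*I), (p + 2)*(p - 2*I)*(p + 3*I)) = p^2 + p*(2 + 3*I) + 6*I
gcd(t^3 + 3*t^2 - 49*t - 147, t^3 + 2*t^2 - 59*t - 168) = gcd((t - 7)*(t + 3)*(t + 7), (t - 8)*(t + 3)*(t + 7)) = t^2 + 10*t + 21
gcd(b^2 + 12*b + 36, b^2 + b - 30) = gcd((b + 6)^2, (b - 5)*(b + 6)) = b + 6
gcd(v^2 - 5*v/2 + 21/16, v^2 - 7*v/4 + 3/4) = v - 3/4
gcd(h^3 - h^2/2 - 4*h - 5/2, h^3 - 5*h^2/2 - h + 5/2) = h^2 - 3*h/2 - 5/2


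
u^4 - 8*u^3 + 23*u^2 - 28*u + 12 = (u - 3)*(u - 2)^2*(u - 1)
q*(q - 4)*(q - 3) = q^3 - 7*q^2 + 12*q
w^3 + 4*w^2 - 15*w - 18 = (w - 3)*(w + 1)*(w + 6)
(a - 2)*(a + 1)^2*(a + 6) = a^4 + 6*a^3 - 3*a^2 - 20*a - 12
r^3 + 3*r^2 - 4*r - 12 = (r - 2)*(r + 2)*(r + 3)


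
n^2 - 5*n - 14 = (n - 7)*(n + 2)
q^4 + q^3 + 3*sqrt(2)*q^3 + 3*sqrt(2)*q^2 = q^2*(q + 1)*(q + 3*sqrt(2))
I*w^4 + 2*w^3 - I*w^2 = w^2*(w - I)*(I*w + 1)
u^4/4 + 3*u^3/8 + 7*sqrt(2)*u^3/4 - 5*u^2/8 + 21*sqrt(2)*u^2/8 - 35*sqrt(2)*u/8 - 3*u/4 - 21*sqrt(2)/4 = (u/2 + 1/2)*(u/2 + 1)*(u - 3/2)*(u + 7*sqrt(2))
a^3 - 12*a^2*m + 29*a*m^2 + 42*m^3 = (a - 7*m)*(a - 6*m)*(a + m)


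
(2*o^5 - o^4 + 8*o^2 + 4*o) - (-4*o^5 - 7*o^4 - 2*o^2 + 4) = 6*o^5 + 6*o^4 + 10*o^2 + 4*o - 4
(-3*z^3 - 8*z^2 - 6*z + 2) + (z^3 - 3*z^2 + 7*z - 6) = -2*z^3 - 11*z^2 + z - 4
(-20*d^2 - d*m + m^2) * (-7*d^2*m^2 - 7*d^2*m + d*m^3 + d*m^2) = 140*d^4*m^2 + 140*d^4*m - 13*d^3*m^3 - 13*d^3*m^2 - 8*d^2*m^4 - 8*d^2*m^3 + d*m^5 + d*m^4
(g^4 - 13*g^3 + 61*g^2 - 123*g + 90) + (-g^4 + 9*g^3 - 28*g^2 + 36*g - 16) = -4*g^3 + 33*g^2 - 87*g + 74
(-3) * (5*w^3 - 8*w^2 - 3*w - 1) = -15*w^3 + 24*w^2 + 9*w + 3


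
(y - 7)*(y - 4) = y^2 - 11*y + 28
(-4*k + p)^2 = 16*k^2 - 8*k*p + p^2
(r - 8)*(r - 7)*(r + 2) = r^3 - 13*r^2 + 26*r + 112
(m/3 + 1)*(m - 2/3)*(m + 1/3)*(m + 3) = m^4/3 + 17*m^3/9 + 61*m^2/27 - 13*m/9 - 2/3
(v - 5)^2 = v^2 - 10*v + 25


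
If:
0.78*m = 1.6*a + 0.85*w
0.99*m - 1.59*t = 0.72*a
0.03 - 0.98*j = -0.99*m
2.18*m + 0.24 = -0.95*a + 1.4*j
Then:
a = -0.331032478384073*w - 0.0782096926542178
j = 0.414893451386222*w - 0.131454936112351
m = 0.410702608442927*w - 0.160430138777883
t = 0.405621991694988*w - 0.0644747538862057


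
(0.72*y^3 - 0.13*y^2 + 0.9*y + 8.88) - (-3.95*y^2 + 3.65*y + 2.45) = 0.72*y^3 + 3.82*y^2 - 2.75*y + 6.43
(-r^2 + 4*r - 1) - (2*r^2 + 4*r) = -3*r^2 - 1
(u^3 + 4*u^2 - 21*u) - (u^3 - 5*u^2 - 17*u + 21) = 9*u^2 - 4*u - 21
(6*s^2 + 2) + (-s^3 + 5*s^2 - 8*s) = -s^3 + 11*s^2 - 8*s + 2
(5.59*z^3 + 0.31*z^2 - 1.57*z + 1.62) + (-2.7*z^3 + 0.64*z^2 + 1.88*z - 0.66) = 2.89*z^3 + 0.95*z^2 + 0.31*z + 0.96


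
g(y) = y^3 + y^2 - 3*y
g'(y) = 3*y^2 + 2*y - 3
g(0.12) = -0.34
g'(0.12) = -2.72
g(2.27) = 10.04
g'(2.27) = 17.00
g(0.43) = -1.03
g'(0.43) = -1.59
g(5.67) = 197.42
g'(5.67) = 104.79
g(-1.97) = 2.15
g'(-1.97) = 4.70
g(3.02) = 27.60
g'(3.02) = 30.40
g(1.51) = 1.19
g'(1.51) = 6.86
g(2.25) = 9.70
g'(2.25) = 16.69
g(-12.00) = -1548.00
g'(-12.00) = 405.00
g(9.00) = 783.00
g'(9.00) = 258.00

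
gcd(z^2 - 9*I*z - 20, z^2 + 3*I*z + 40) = z - 5*I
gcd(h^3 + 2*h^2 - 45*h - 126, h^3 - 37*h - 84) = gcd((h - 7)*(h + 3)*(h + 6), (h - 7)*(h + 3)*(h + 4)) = h^2 - 4*h - 21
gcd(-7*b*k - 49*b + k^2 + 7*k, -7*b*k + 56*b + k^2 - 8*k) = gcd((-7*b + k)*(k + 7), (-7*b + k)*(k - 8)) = 7*b - k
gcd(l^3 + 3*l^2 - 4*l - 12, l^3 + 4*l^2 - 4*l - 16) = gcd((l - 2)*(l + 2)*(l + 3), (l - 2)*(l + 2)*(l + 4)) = l^2 - 4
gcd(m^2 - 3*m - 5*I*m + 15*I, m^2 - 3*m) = m - 3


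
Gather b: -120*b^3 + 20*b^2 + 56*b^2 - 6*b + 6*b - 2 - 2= -120*b^3 + 76*b^2 - 4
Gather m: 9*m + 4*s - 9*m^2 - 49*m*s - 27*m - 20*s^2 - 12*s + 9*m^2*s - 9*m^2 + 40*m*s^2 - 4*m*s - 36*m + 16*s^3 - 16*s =m^2*(9*s - 18) + m*(40*s^2 - 53*s - 54) + 16*s^3 - 20*s^2 - 24*s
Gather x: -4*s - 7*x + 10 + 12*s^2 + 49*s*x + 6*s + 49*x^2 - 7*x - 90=12*s^2 + 2*s + 49*x^2 + x*(49*s - 14) - 80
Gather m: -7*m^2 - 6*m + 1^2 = -7*m^2 - 6*m + 1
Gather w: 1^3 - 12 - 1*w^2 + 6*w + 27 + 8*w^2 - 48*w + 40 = 7*w^2 - 42*w + 56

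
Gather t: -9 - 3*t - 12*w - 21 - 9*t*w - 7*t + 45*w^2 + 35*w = t*(-9*w - 10) + 45*w^2 + 23*w - 30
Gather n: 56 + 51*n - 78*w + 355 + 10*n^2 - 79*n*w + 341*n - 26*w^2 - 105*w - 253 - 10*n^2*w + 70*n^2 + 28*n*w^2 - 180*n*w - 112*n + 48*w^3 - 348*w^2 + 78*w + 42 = n^2*(80 - 10*w) + n*(28*w^2 - 259*w + 280) + 48*w^3 - 374*w^2 - 105*w + 200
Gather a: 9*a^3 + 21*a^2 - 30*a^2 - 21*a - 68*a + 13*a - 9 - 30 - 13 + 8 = 9*a^3 - 9*a^2 - 76*a - 44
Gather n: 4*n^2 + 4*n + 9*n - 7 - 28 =4*n^2 + 13*n - 35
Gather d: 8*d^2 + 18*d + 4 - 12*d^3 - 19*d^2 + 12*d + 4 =-12*d^3 - 11*d^2 + 30*d + 8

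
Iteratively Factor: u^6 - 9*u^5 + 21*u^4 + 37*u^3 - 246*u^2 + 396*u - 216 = (u - 2)*(u^5 - 7*u^4 + 7*u^3 + 51*u^2 - 144*u + 108) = (u - 2)^2*(u^4 - 5*u^3 - 3*u^2 + 45*u - 54) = (u - 3)*(u - 2)^2*(u^3 - 2*u^2 - 9*u + 18) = (u - 3)^2*(u - 2)^2*(u^2 + u - 6) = (u - 3)^2*(u - 2)^2*(u + 3)*(u - 2)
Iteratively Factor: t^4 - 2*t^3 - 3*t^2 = (t)*(t^3 - 2*t^2 - 3*t) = t*(t - 3)*(t^2 + t) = t*(t - 3)*(t + 1)*(t)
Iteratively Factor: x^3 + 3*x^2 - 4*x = (x - 1)*(x^2 + 4*x) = (x - 1)*(x + 4)*(x)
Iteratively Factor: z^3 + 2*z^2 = (z)*(z^2 + 2*z) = z*(z + 2)*(z)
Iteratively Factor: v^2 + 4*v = (v + 4)*(v)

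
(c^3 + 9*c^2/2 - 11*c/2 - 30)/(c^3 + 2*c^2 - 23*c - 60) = (c - 5/2)/(c - 5)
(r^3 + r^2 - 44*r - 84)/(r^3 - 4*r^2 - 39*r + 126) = (r + 2)/(r - 3)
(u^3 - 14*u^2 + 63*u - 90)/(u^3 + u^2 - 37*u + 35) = (u^2 - 9*u + 18)/(u^2 + 6*u - 7)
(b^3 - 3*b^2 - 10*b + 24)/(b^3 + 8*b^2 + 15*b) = (b^2 - 6*b + 8)/(b*(b + 5))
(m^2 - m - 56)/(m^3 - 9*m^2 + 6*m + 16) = (m + 7)/(m^2 - m - 2)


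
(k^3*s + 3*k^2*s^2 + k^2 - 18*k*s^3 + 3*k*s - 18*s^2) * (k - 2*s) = k^4*s + k^3*s^2 + k^3 - 24*k^2*s^3 + k^2*s + 36*k*s^4 - 24*k*s^2 + 36*s^3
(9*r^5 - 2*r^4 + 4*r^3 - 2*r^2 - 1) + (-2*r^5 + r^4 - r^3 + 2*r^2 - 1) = 7*r^5 - r^4 + 3*r^3 - 2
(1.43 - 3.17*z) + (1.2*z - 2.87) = -1.97*z - 1.44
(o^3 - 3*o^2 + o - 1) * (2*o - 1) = 2*o^4 - 7*o^3 + 5*o^2 - 3*o + 1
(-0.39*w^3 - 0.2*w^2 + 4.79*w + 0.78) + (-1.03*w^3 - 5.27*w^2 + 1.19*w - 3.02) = -1.42*w^3 - 5.47*w^2 + 5.98*w - 2.24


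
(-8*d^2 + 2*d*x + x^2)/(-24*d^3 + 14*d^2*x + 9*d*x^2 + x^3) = (-2*d + x)/(-6*d^2 + 5*d*x + x^2)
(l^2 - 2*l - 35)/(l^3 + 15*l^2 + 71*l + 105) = (l - 7)/(l^2 + 10*l + 21)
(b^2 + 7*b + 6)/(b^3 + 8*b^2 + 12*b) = (b + 1)/(b*(b + 2))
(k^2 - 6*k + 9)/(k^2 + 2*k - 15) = (k - 3)/(k + 5)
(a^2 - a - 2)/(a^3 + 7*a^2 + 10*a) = (a^2 - a - 2)/(a*(a^2 + 7*a + 10))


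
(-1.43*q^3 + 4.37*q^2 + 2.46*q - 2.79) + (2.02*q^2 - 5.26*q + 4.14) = -1.43*q^3 + 6.39*q^2 - 2.8*q + 1.35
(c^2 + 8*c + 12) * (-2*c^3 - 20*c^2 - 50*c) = -2*c^5 - 36*c^4 - 234*c^3 - 640*c^2 - 600*c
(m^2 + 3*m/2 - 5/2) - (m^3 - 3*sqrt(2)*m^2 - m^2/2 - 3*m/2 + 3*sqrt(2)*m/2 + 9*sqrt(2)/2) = -m^3 + 3*m^2/2 + 3*sqrt(2)*m^2 - 3*sqrt(2)*m/2 + 3*m - 9*sqrt(2)/2 - 5/2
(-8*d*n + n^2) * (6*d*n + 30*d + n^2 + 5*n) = -48*d^2*n^2 - 240*d^2*n - 2*d*n^3 - 10*d*n^2 + n^4 + 5*n^3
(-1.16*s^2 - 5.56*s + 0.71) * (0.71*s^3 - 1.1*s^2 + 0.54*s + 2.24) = -0.8236*s^5 - 2.6716*s^4 + 5.9937*s^3 - 6.3818*s^2 - 12.071*s + 1.5904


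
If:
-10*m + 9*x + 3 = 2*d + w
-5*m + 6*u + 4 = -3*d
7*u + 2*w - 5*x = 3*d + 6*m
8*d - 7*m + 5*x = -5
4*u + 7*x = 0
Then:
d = -5167/13111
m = 4457/13111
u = -349/1873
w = 2523/1873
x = 1396/13111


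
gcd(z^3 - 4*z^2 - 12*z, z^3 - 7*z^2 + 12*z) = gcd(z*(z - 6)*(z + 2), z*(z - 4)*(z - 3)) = z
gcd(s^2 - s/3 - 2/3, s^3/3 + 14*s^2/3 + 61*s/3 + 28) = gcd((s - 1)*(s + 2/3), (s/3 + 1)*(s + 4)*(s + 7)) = 1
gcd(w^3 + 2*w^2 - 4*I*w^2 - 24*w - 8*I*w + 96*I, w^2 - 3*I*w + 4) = w - 4*I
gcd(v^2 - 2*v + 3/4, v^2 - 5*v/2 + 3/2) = v - 3/2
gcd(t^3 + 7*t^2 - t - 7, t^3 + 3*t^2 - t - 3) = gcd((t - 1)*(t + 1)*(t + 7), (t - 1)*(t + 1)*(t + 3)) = t^2 - 1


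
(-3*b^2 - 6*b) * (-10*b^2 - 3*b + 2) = 30*b^4 + 69*b^3 + 12*b^2 - 12*b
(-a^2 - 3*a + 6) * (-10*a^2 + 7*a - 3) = 10*a^4 + 23*a^3 - 78*a^2 + 51*a - 18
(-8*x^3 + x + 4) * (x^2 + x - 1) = -8*x^5 - 8*x^4 + 9*x^3 + 5*x^2 + 3*x - 4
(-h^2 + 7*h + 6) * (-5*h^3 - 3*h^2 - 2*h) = 5*h^5 - 32*h^4 - 49*h^3 - 32*h^2 - 12*h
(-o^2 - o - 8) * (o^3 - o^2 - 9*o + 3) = -o^5 + 2*o^3 + 14*o^2 + 69*o - 24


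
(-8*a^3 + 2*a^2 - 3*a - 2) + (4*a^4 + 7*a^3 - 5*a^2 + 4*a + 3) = 4*a^4 - a^3 - 3*a^2 + a + 1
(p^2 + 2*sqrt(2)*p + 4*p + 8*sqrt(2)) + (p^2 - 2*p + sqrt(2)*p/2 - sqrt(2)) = 2*p^2 + 2*p + 5*sqrt(2)*p/2 + 7*sqrt(2)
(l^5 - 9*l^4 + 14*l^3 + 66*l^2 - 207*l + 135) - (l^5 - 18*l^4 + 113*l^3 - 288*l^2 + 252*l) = 9*l^4 - 99*l^3 + 354*l^2 - 459*l + 135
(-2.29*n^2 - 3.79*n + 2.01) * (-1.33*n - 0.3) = 3.0457*n^3 + 5.7277*n^2 - 1.5363*n - 0.603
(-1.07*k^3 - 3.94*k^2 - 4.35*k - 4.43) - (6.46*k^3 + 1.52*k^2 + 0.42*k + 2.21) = -7.53*k^3 - 5.46*k^2 - 4.77*k - 6.64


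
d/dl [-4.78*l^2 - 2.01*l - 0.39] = -9.56*l - 2.01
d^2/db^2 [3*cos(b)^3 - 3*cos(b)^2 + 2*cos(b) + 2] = -17*cos(b)/4 + 6*cos(2*b) - 27*cos(3*b)/4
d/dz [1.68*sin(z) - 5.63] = 1.68*cos(z)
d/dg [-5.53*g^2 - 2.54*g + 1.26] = -11.06*g - 2.54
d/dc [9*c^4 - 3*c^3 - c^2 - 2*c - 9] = 36*c^3 - 9*c^2 - 2*c - 2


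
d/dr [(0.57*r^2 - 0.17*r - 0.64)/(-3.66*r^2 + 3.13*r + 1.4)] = (1.1619*r^2 - 3.0888*r + 1.7652)/(13.3956*r^4 - 22.9116*r^3 - 0.4511*r^2 + 8.764*r + 1.96)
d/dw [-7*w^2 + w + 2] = 1 - 14*w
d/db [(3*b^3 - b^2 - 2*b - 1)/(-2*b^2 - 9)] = (-6*b^4 - 85*b^2 + 14*b + 18)/(4*b^4 + 36*b^2 + 81)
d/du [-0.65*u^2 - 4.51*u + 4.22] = -1.3*u - 4.51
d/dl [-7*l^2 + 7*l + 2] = 7 - 14*l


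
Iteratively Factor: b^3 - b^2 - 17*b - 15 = (b - 5)*(b^2 + 4*b + 3) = (b - 5)*(b + 3)*(b + 1)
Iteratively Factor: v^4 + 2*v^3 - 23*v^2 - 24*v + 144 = (v - 3)*(v^3 + 5*v^2 - 8*v - 48) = (v - 3)*(v + 4)*(v^2 + v - 12) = (v - 3)*(v + 4)^2*(v - 3)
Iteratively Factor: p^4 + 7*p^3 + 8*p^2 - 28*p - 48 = (p + 2)*(p^3 + 5*p^2 - 2*p - 24) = (p + 2)*(p + 4)*(p^2 + p - 6) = (p + 2)*(p + 3)*(p + 4)*(p - 2)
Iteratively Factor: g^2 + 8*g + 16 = (g + 4)*(g + 4)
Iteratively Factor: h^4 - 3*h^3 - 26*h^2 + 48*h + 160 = (h + 2)*(h^3 - 5*h^2 - 16*h + 80) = (h - 4)*(h + 2)*(h^2 - h - 20) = (h - 4)*(h + 2)*(h + 4)*(h - 5)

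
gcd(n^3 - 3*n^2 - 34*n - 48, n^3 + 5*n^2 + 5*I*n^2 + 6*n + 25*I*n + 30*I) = n^2 + 5*n + 6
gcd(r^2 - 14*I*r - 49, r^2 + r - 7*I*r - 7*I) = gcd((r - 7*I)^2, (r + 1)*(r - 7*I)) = r - 7*I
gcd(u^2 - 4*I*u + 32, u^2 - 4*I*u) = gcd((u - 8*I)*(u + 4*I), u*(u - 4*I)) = 1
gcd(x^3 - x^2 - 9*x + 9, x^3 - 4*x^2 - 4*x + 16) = 1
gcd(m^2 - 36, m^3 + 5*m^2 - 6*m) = m + 6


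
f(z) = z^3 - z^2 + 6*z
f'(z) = 3*z^2 - 2*z + 6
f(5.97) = 212.96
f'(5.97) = 100.98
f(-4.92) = -172.82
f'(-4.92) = 88.46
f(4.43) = 93.89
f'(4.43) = 56.01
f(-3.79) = -91.54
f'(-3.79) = 56.67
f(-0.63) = -4.43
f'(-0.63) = 8.45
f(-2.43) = -34.83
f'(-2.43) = 28.57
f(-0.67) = -4.77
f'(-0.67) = 8.69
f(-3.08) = -57.18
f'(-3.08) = 40.62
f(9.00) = 702.00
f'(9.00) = 231.00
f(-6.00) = -288.00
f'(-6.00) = 126.00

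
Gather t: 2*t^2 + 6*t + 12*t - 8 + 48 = 2*t^2 + 18*t + 40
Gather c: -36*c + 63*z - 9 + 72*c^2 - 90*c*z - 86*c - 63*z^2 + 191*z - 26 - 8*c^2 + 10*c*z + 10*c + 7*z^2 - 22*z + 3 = 64*c^2 + c*(-80*z - 112) - 56*z^2 + 232*z - 32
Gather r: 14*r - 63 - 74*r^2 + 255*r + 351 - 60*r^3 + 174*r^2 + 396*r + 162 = -60*r^3 + 100*r^2 + 665*r + 450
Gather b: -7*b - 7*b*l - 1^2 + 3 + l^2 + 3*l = b*(-7*l - 7) + l^2 + 3*l + 2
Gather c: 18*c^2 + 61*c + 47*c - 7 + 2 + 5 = 18*c^2 + 108*c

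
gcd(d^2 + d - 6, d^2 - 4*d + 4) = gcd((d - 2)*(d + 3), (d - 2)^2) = d - 2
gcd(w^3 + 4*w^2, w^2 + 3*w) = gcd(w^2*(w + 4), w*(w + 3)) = w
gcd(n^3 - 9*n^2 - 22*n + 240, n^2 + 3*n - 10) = n + 5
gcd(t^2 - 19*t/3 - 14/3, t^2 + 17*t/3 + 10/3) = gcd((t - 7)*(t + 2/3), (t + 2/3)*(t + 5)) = t + 2/3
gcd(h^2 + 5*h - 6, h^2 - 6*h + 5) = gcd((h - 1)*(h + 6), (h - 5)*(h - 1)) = h - 1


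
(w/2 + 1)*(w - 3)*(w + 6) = w^3/2 + 5*w^2/2 - 6*w - 18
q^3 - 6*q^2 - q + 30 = (q - 5)*(q - 3)*(q + 2)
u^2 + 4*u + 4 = (u + 2)^2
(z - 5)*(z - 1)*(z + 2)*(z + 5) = z^4 + z^3 - 27*z^2 - 25*z + 50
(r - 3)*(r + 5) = r^2 + 2*r - 15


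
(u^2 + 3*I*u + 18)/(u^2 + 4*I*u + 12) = (u - 3*I)/(u - 2*I)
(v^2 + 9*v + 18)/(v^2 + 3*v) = (v + 6)/v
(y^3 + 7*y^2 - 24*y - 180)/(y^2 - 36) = (y^2 + y - 30)/(y - 6)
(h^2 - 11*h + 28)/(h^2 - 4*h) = (h - 7)/h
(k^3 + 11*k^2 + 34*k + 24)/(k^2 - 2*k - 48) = (k^2 + 5*k + 4)/(k - 8)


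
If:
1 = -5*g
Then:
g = -1/5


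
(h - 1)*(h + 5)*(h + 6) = h^3 + 10*h^2 + 19*h - 30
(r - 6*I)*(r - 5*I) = r^2 - 11*I*r - 30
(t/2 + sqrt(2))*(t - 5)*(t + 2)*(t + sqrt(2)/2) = t^4/2 - 3*t^3/2 + 5*sqrt(2)*t^3/4 - 15*sqrt(2)*t^2/4 - 4*t^2 - 25*sqrt(2)*t/2 - 3*t - 10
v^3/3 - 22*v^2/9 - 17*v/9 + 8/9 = (v/3 + 1/3)*(v - 8)*(v - 1/3)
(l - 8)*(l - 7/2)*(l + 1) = l^3 - 21*l^2/2 + 33*l/2 + 28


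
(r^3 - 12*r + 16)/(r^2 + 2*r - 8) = r - 2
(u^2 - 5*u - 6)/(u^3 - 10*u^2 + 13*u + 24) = (u - 6)/(u^2 - 11*u + 24)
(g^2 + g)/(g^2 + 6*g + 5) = g/(g + 5)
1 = 1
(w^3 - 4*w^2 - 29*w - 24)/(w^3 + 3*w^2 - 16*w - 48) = (w^2 - 7*w - 8)/(w^2 - 16)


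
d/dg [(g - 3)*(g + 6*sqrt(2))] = 2*g - 3 + 6*sqrt(2)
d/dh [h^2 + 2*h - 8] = 2*h + 2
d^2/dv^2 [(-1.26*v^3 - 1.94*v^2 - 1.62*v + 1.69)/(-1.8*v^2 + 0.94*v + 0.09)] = (7.105427357601e-15*v^5 + 19.697472*v^3 - 30.328344*v^2 + 18.792756*v - 3.776804)/(5.832*v^6 - 9.1368*v^5 + 3.89664*v^4 + 0.0830960000000003*v^3 - 0.194832*v^2 - 0.022842*v - 0.000729)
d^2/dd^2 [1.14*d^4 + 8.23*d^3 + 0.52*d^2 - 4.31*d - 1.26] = 13.68*d^2 + 49.38*d + 1.04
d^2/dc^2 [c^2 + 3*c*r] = 2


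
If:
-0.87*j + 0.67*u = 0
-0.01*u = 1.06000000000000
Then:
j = -81.63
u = -106.00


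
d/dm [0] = 0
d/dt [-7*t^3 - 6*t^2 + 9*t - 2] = -21*t^2 - 12*t + 9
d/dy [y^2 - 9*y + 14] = 2*y - 9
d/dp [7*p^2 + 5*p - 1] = 14*p + 5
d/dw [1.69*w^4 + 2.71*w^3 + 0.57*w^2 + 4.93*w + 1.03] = 6.76*w^3 + 8.13*w^2 + 1.14*w + 4.93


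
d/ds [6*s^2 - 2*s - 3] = 12*s - 2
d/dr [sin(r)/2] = cos(r)/2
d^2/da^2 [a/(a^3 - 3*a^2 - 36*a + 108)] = 6*(3*a*(-a^2 + 2*a + 12)^2 + (-a^2 - a*(a - 1) + 2*a + 12)*(a^3 - 3*a^2 - 36*a + 108))/(a^3 - 3*a^2 - 36*a + 108)^3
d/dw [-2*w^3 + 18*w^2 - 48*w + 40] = -6*w^2 + 36*w - 48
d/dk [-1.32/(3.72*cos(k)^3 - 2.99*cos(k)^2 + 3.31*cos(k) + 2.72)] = (-14.7312*cos(k)^2 + 7.8936*cos(k) - 4.3692)*sin(k)/(3.72*cos(k)^3 - 2.99*cos(k)^2 + 3.31*cos(k) + 2.72)^2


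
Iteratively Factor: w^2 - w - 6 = (w + 2)*(w - 3)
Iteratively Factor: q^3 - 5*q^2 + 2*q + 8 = (q + 1)*(q^2 - 6*q + 8) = (q - 2)*(q + 1)*(q - 4)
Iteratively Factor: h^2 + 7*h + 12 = (h + 3)*(h + 4)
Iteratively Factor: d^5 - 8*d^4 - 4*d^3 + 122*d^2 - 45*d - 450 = (d - 5)*(d^4 - 3*d^3 - 19*d^2 + 27*d + 90) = (d - 5)*(d - 3)*(d^3 - 19*d - 30) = (d - 5)^2*(d - 3)*(d^2 + 5*d + 6) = (d - 5)^2*(d - 3)*(d + 3)*(d + 2)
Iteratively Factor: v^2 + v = (v + 1)*(v)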